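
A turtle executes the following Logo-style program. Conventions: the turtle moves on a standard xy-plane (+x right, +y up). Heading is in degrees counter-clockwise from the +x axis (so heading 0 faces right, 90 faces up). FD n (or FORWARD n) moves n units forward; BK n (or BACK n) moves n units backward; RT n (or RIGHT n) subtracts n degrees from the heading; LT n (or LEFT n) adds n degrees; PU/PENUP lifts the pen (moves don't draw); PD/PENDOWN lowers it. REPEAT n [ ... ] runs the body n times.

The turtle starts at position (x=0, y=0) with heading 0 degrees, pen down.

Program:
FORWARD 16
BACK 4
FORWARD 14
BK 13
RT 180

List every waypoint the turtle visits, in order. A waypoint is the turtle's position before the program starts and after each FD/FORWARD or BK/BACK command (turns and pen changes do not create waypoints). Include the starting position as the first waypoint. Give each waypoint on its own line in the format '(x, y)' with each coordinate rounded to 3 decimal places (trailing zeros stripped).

Executing turtle program step by step:
Start: pos=(0,0), heading=0, pen down
FD 16: (0,0) -> (16,0) [heading=0, draw]
BK 4: (16,0) -> (12,0) [heading=0, draw]
FD 14: (12,0) -> (26,0) [heading=0, draw]
BK 13: (26,0) -> (13,0) [heading=0, draw]
RT 180: heading 0 -> 180
Final: pos=(13,0), heading=180, 4 segment(s) drawn
Waypoints (5 total):
(0, 0)
(16, 0)
(12, 0)
(26, 0)
(13, 0)

Answer: (0, 0)
(16, 0)
(12, 0)
(26, 0)
(13, 0)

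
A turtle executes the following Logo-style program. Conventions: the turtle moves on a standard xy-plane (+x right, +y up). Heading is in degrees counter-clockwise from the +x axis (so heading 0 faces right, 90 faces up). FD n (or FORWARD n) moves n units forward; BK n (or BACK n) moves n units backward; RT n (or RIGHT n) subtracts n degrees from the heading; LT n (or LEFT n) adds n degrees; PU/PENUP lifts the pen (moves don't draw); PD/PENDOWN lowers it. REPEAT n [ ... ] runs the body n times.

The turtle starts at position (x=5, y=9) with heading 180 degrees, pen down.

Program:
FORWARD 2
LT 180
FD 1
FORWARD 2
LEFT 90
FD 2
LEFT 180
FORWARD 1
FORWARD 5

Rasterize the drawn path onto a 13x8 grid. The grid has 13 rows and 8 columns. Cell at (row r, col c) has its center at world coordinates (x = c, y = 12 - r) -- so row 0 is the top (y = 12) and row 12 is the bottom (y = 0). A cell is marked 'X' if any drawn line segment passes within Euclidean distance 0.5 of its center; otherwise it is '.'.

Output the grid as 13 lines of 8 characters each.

Segment 0: (5,9) -> (3,9)
Segment 1: (3,9) -> (4,9)
Segment 2: (4,9) -> (6,9)
Segment 3: (6,9) -> (6,11)
Segment 4: (6,11) -> (6,10)
Segment 5: (6,10) -> (6,5)

Answer: ........
......X.
......X.
...XXXX.
......X.
......X.
......X.
......X.
........
........
........
........
........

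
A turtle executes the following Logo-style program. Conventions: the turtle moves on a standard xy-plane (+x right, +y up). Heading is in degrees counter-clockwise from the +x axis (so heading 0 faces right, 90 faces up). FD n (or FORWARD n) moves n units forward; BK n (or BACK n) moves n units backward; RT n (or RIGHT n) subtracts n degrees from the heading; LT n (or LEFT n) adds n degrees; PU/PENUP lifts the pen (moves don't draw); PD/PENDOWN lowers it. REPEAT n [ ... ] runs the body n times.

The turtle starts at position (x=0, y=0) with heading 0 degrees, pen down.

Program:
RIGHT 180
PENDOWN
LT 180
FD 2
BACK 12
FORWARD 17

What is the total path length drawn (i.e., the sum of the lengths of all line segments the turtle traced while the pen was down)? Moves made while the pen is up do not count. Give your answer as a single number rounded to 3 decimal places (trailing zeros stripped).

Answer: 31

Derivation:
Executing turtle program step by step:
Start: pos=(0,0), heading=0, pen down
RT 180: heading 0 -> 180
PD: pen down
LT 180: heading 180 -> 0
FD 2: (0,0) -> (2,0) [heading=0, draw]
BK 12: (2,0) -> (-10,0) [heading=0, draw]
FD 17: (-10,0) -> (7,0) [heading=0, draw]
Final: pos=(7,0), heading=0, 3 segment(s) drawn

Segment lengths:
  seg 1: (0,0) -> (2,0), length = 2
  seg 2: (2,0) -> (-10,0), length = 12
  seg 3: (-10,0) -> (7,0), length = 17
Total = 31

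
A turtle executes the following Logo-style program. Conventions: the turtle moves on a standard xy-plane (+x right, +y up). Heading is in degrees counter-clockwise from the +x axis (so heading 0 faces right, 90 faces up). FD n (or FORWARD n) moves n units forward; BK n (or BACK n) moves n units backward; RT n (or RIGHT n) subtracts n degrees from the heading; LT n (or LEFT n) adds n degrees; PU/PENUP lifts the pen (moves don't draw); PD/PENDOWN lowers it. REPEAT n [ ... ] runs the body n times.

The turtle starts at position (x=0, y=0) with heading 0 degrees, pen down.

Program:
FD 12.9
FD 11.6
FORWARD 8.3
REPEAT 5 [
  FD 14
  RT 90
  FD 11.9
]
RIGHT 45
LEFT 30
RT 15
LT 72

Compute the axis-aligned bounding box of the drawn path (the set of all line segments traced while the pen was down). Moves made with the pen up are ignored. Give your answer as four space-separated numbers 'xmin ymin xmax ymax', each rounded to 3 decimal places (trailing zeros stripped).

Executing turtle program step by step:
Start: pos=(0,0), heading=0, pen down
FD 12.9: (0,0) -> (12.9,0) [heading=0, draw]
FD 11.6: (12.9,0) -> (24.5,0) [heading=0, draw]
FD 8.3: (24.5,0) -> (32.8,0) [heading=0, draw]
REPEAT 5 [
  -- iteration 1/5 --
  FD 14: (32.8,0) -> (46.8,0) [heading=0, draw]
  RT 90: heading 0 -> 270
  FD 11.9: (46.8,0) -> (46.8,-11.9) [heading=270, draw]
  -- iteration 2/5 --
  FD 14: (46.8,-11.9) -> (46.8,-25.9) [heading=270, draw]
  RT 90: heading 270 -> 180
  FD 11.9: (46.8,-25.9) -> (34.9,-25.9) [heading=180, draw]
  -- iteration 3/5 --
  FD 14: (34.9,-25.9) -> (20.9,-25.9) [heading=180, draw]
  RT 90: heading 180 -> 90
  FD 11.9: (20.9,-25.9) -> (20.9,-14) [heading=90, draw]
  -- iteration 4/5 --
  FD 14: (20.9,-14) -> (20.9,0) [heading=90, draw]
  RT 90: heading 90 -> 0
  FD 11.9: (20.9,0) -> (32.8,0) [heading=0, draw]
  -- iteration 5/5 --
  FD 14: (32.8,0) -> (46.8,0) [heading=0, draw]
  RT 90: heading 0 -> 270
  FD 11.9: (46.8,0) -> (46.8,-11.9) [heading=270, draw]
]
RT 45: heading 270 -> 225
LT 30: heading 225 -> 255
RT 15: heading 255 -> 240
LT 72: heading 240 -> 312
Final: pos=(46.8,-11.9), heading=312, 13 segment(s) drawn

Segment endpoints: x in {0, 12.9, 20.9, 20.9, 20.9, 24.5, 32.8, 32.8, 34.9, 46.8, 46.8}, y in {-25.9, -14, -11.9, -11.9, 0, 0, 0, 0}
xmin=0, ymin=-25.9, xmax=46.8, ymax=0

Answer: 0 -25.9 46.8 0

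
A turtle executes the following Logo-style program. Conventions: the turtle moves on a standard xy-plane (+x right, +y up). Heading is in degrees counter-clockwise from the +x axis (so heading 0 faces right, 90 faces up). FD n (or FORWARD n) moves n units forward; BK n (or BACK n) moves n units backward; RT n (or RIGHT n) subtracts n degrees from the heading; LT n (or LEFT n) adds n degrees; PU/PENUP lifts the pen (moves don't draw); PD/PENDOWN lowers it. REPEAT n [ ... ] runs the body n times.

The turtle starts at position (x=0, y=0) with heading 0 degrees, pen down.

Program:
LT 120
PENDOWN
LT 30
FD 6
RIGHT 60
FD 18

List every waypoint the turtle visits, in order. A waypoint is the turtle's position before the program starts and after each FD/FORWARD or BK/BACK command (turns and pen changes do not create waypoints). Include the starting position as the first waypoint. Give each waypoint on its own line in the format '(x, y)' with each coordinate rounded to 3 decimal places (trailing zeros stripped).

Executing turtle program step by step:
Start: pos=(0,0), heading=0, pen down
LT 120: heading 0 -> 120
PD: pen down
LT 30: heading 120 -> 150
FD 6: (0,0) -> (-5.196,3) [heading=150, draw]
RT 60: heading 150 -> 90
FD 18: (-5.196,3) -> (-5.196,21) [heading=90, draw]
Final: pos=(-5.196,21), heading=90, 2 segment(s) drawn
Waypoints (3 total):
(0, 0)
(-5.196, 3)
(-5.196, 21)

Answer: (0, 0)
(-5.196, 3)
(-5.196, 21)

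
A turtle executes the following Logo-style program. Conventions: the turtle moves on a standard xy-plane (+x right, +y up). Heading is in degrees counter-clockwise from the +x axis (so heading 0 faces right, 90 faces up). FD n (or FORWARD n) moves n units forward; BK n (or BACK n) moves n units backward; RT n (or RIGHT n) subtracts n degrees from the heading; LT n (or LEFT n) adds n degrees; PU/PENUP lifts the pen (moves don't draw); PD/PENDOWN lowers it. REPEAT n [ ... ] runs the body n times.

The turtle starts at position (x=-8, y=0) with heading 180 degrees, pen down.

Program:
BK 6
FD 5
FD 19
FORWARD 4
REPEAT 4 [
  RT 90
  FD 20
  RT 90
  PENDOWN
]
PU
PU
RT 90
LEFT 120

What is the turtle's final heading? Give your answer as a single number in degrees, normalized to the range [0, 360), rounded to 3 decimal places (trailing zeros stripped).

Executing turtle program step by step:
Start: pos=(-8,0), heading=180, pen down
BK 6: (-8,0) -> (-2,0) [heading=180, draw]
FD 5: (-2,0) -> (-7,0) [heading=180, draw]
FD 19: (-7,0) -> (-26,0) [heading=180, draw]
FD 4: (-26,0) -> (-30,0) [heading=180, draw]
REPEAT 4 [
  -- iteration 1/4 --
  RT 90: heading 180 -> 90
  FD 20: (-30,0) -> (-30,20) [heading=90, draw]
  RT 90: heading 90 -> 0
  PD: pen down
  -- iteration 2/4 --
  RT 90: heading 0 -> 270
  FD 20: (-30,20) -> (-30,0) [heading=270, draw]
  RT 90: heading 270 -> 180
  PD: pen down
  -- iteration 3/4 --
  RT 90: heading 180 -> 90
  FD 20: (-30,0) -> (-30,20) [heading=90, draw]
  RT 90: heading 90 -> 0
  PD: pen down
  -- iteration 4/4 --
  RT 90: heading 0 -> 270
  FD 20: (-30,20) -> (-30,0) [heading=270, draw]
  RT 90: heading 270 -> 180
  PD: pen down
]
PU: pen up
PU: pen up
RT 90: heading 180 -> 90
LT 120: heading 90 -> 210
Final: pos=(-30,0), heading=210, 8 segment(s) drawn

Answer: 210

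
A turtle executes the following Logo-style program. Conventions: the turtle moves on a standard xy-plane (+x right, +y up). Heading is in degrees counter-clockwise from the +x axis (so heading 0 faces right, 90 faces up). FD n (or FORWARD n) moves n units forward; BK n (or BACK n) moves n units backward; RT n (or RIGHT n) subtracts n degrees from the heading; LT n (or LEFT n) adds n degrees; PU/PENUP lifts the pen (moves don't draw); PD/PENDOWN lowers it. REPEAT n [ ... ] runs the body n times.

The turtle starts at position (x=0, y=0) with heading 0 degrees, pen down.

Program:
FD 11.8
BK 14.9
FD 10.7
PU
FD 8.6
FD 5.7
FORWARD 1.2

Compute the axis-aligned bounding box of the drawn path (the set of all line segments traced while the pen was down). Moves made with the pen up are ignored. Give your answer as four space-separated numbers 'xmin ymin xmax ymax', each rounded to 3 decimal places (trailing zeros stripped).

Answer: -3.1 0 11.8 0

Derivation:
Executing turtle program step by step:
Start: pos=(0,0), heading=0, pen down
FD 11.8: (0,0) -> (11.8,0) [heading=0, draw]
BK 14.9: (11.8,0) -> (-3.1,0) [heading=0, draw]
FD 10.7: (-3.1,0) -> (7.6,0) [heading=0, draw]
PU: pen up
FD 8.6: (7.6,0) -> (16.2,0) [heading=0, move]
FD 5.7: (16.2,0) -> (21.9,0) [heading=0, move]
FD 1.2: (21.9,0) -> (23.1,0) [heading=0, move]
Final: pos=(23.1,0), heading=0, 3 segment(s) drawn

Segment endpoints: x in {-3.1, 0, 7.6, 11.8}, y in {0}
xmin=-3.1, ymin=0, xmax=11.8, ymax=0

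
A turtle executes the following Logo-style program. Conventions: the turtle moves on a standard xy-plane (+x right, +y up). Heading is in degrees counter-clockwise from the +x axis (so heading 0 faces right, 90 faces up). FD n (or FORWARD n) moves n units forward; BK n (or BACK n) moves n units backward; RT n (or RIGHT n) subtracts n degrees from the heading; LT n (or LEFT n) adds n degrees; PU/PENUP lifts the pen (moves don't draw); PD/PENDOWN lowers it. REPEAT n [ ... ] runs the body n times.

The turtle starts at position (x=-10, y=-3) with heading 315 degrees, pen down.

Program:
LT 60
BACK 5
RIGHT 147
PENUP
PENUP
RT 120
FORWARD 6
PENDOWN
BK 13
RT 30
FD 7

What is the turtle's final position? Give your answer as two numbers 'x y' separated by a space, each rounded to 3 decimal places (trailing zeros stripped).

Answer: -11.211 -4.104

Derivation:
Executing turtle program step by step:
Start: pos=(-10,-3), heading=315, pen down
LT 60: heading 315 -> 15
BK 5: (-10,-3) -> (-14.83,-4.294) [heading=15, draw]
RT 147: heading 15 -> 228
PU: pen up
PU: pen up
RT 120: heading 228 -> 108
FD 6: (-14.83,-4.294) -> (-16.684,1.412) [heading=108, move]
PD: pen down
BK 13: (-16.684,1.412) -> (-12.667,-10.951) [heading=108, draw]
RT 30: heading 108 -> 78
FD 7: (-12.667,-10.951) -> (-11.211,-4.104) [heading=78, draw]
Final: pos=(-11.211,-4.104), heading=78, 3 segment(s) drawn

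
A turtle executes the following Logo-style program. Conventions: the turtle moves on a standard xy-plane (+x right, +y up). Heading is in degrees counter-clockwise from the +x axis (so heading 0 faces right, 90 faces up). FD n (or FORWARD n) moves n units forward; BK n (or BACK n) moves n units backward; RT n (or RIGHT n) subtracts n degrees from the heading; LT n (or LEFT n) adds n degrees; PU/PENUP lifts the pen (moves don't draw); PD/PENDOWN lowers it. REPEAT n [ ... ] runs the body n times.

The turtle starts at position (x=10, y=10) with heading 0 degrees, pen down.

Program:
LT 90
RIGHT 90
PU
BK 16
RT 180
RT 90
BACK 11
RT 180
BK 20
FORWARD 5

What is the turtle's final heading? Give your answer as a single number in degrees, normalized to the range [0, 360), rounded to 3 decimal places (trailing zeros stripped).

Executing turtle program step by step:
Start: pos=(10,10), heading=0, pen down
LT 90: heading 0 -> 90
RT 90: heading 90 -> 0
PU: pen up
BK 16: (10,10) -> (-6,10) [heading=0, move]
RT 180: heading 0 -> 180
RT 90: heading 180 -> 90
BK 11: (-6,10) -> (-6,-1) [heading=90, move]
RT 180: heading 90 -> 270
BK 20: (-6,-1) -> (-6,19) [heading=270, move]
FD 5: (-6,19) -> (-6,14) [heading=270, move]
Final: pos=(-6,14), heading=270, 0 segment(s) drawn

Answer: 270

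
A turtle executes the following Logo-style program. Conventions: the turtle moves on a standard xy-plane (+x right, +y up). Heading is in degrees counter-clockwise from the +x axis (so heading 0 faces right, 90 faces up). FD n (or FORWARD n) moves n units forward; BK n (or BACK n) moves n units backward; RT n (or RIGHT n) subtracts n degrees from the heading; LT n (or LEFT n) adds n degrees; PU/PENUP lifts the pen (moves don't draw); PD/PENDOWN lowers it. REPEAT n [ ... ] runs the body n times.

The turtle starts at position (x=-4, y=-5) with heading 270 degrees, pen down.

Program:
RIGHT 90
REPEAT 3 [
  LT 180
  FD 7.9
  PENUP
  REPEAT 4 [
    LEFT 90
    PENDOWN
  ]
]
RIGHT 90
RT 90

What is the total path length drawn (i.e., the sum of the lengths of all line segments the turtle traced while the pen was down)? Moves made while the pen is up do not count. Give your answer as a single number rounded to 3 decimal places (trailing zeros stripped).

Answer: 23.7

Derivation:
Executing turtle program step by step:
Start: pos=(-4,-5), heading=270, pen down
RT 90: heading 270 -> 180
REPEAT 3 [
  -- iteration 1/3 --
  LT 180: heading 180 -> 0
  FD 7.9: (-4,-5) -> (3.9,-5) [heading=0, draw]
  PU: pen up
  REPEAT 4 [
    -- iteration 1/4 --
    LT 90: heading 0 -> 90
    PD: pen down
    -- iteration 2/4 --
    LT 90: heading 90 -> 180
    PD: pen down
    -- iteration 3/4 --
    LT 90: heading 180 -> 270
    PD: pen down
    -- iteration 4/4 --
    LT 90: heading 270 -> 0
    PD: pen down
  ]
  -- iteration 2/3 --
  LT 180: heading 0 -> 180
  FD 7.9: (3.9,-5) -> (-4,-5) [heading=180, draw]
  PU: pen up
  REPEAT 4 [
    -- iteration 1/4 --
    LT 90: heading 180 -> 270
    PD: pen down
    -- iteration 2/4 --
    LT 90: heading 270 -> 0
    PD: pen down
    -- iteration 3/4 --
    LT 90: heading 0 -> 90
    PD: pen down
    -- iteration 4/4 --
    LT 90: heading 90 -> 180
    PD: pen down
  ]
  -- iteration 3/3 --
  LT 180: heading 180 -> 0
  FD 7.9: (-4,-5) -> (3.9,-5) [heading=0, draw]
  PU: pen up
  REPEAT 4 [
    -- iteration 1/4 --
    LT 90: heading 0 -> 90
    PD: pen down
    -- iteration 2/4 --
    LT 90: heading 90 -> 180
    PD: pen down
    -- iteration 3/4 --
    LT 90: heading 180 -> 270
    PD: pen down
    -- iteration 4/4 --
    LT 90: heading 270 -> 0
    PD: pen down
  ]
]
RT 90: heading 0 -> 270
RT 90: heading 270 -> 180
Final: pos=(3.9,-5), heading=180, 3 segment(s) drawn

Segment lengths:
  seg 1: (-4,-5) -> (3.9,-5), length = 7.9
  seg 2: (3.9,-5) -> (-4,-5), length = 7.9
  seg 3: (-4,-5) -> (3.9,-5), length = 7.9
Total = 23.7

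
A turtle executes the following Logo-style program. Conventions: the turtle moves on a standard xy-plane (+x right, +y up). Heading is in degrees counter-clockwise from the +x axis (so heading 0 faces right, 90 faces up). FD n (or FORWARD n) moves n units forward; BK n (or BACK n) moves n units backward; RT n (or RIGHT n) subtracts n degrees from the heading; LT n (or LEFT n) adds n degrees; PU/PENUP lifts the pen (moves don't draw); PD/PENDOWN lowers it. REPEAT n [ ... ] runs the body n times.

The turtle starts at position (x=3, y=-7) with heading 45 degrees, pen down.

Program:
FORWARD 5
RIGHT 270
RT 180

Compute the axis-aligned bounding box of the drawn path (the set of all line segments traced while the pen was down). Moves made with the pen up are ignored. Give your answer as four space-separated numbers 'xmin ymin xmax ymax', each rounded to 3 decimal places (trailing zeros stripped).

Executing turtle program step by step:
Start: pos=(3,-7), heading=45, pen down
FD 5: (3,-7) -> (6.536,-3.464) [heading=45, draw]
RT 270: heading 45 -> 135
RT 180: heading 135 -> 315
Final: pos=(6.536,-3.464), heading=315, 1 segment(s) drawn

Segment endpoints: x in {3, 6.536}, y in {-7, -3.464}
xmin=3, ymin=-7, xmax=6.536, ymax=-3.464

Answer: 3 -7 6.536 -3.464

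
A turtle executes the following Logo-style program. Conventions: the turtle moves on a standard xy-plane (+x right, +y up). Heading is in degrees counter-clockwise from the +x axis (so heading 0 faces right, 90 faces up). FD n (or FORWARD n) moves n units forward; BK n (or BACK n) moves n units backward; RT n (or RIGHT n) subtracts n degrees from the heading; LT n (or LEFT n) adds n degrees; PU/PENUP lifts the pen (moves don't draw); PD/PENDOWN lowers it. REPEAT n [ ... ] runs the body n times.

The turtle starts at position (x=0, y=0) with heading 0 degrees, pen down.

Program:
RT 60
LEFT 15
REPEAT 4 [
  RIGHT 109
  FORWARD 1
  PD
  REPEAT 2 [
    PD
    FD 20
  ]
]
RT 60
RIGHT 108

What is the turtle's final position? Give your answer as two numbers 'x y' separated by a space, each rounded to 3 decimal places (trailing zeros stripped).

Executing turtle program step by step:
Start: pos=(0,0), heading=0, pen down
RT 60: heading 0 -> 300
LT 15: heading 300 -> 315
REPEAT 4 [
  -- iteration 1/4 --
  RT 109: heading 315 -> 206
  FD 1: (0,0) -> (-0.899,-0.438) [heading=206, draw]
  PD: pen down
  REPEAT 2 [
    -- iteration 1/2 --
    PD: pen down
    FD 20: (-0.899,-0.438) -> (-18.875,-9.206) [heading=206, draw]
    -- iteration 2/2 --
    PD: pen down
    FD 20: (-18.875,-9.206) -> (-36.851,-17.973) [heading=206, draw]
  ]
  -- iteration 2/4 --
  RT 109: heading 206 -> 97
  FD 1: (-36.851,-17.973) -> (-36.972,-16.981) [heading=97, draw]
  PD: pen down
  REPEAT 2 [
    -- iteration 1/2 --
    PD: pen down
    FD 20: (-36.972,-16.981) -> (-39.41,2.87) [heading=97, draw]
    -- iteration 2/2 --
    PD: pen down
    FD 20: (-39.41,2.87) -> (-41.847,22.721) [heading=97, draw]
  ]
  -- iteration 3/4 --
  RT 109: heading 97 -> 348
  FD 1: (-41.847,22.721) -> (-40.869,22.513) [heading=348, draw]
  PD: pen down
  REPEAT 2 [
    -- iteration 1/2 --
    PD: pen down
    FD 20: (-40.869,22.513) -> (-21.306,18.355) [heading=348, draw]
    -- iteration 2/2 --
    PD: pen down
    FD 20: (-21.306,18.355) -> (-1.743,14.197) [heading=348, draw]
  ]
  -- iteration 4/4 --
  RT 109: heading 348 -> 239
  FD 1: (-1.743,14.197) -> (-2.258,13.34) [heading=239, draw]
  PD: pen down
  REPEAT 2 [
    -- iteration 1/2 --
    PD: pen down
    FD 20: (-2.258,13.34) -> (-12.559,-3.804) [heading=239, draw]
    -- iteration 2/2 --
    PD: pen down
    FD 20: (-12.559,-3.804) -> (-22.86,-20.947) [heading=239, draw]
  ]
]
RT 60: heading 239 -> 179
RT 108: heading 179 -> 71
Final: pos=(-22.86,-20.947), heading=71, 12 segment(s) drawn

Answer: -22.86 -20.947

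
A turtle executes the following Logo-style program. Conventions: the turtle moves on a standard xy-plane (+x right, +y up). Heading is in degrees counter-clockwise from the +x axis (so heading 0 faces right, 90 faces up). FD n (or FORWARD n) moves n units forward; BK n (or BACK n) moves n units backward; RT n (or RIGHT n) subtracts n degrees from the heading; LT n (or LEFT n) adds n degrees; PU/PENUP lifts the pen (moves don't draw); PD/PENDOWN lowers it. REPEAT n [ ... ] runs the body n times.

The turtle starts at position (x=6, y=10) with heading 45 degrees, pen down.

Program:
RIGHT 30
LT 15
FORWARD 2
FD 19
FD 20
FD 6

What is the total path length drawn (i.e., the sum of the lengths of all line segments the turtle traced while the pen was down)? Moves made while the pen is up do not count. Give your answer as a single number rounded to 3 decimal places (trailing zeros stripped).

Executing turtle program step by step:
Start: pos=(6,10), heading=45, pen down
RT 30: heading 45 -> 15
LT 15: heading 15 -> 30
FD 2: (6,10) -> (7.732,11) [heading=30, draw]
FD 19: (7.732,11) -> (24.187,20.5) [heading=30, draw]
FD 20: (24.187,20.5) -> (41.507,30.5) [heading=30, draw]
FD 6: (41.507,30.5) -> (46.703,33.5) [heading=30, draw]
Final: pos=(46.703,33.5), heading=30, 4 segment(s) drawn

Segment lengths:
  seg 1: (6,10) -> (7.732,11), length = 2
  seg 2: (7.732,11) -> (24.187,20.5), length = 19
  seg 3: (24.187,20.5) -> (41.507,30.5), length = 20
  seg 4: (41.507,30.5) -> (46.703,33.5), length = 6
Total = 47

Answer: 47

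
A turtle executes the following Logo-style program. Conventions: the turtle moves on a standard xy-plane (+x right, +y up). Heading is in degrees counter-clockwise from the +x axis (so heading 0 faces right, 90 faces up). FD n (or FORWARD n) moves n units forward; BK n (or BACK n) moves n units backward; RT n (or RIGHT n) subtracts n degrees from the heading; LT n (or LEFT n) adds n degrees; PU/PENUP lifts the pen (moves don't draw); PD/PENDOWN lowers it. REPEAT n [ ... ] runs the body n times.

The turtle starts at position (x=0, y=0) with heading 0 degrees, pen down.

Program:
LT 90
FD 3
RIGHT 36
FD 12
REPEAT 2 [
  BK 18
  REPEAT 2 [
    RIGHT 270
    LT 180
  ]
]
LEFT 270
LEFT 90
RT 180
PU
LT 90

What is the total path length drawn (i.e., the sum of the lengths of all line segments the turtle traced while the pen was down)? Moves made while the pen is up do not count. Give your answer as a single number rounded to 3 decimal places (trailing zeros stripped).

Executing turtle program step by step:
Start: pos=(0,0), heading=0, pen down
LT 90: heading 0 -> 90
FD 3: (0,0) -> (0,3) [heading=90, draw]
RT 36: heading 90 -> 54
FD 12: (0,3) -> (7.053,12.708) [heading=54, draw]
REPEAT 2 [
  -- iteration 1/2 --
  BK 18: (7.053,12.708) -> (-3.527,-1.854) [heading=54, draw]
  REPEAT 2 [
    -- iteration 1/2 --
    RT 270: heading 54 -> 144
    LT 180: heading 144 -> 324
    -- iteration 2/2 --
    RT 270: heading 324 -> 54
    LT 180: heading 54 -> 234
  ]
  -- iteration 2/2 --
  BK 18: (-3.527,-1.854) -> (7.053,12.708) [heading=234, draw]
  REPEAT 2 [
    -- iteration 1/2 --
    RT 270: heading 234 -> 324
    LT 180: heading 324 -> 144
    -- iteration 2/2 --
    RT 270: heading 144 -> 234
    LT 180: heading 234 -> 54
  ]
]
LT 270: heading 54 -> 324
LT 90: heading 324 -> 54
RT 180: heading 54 -> 234
PU: pen up
LT 90: heading 234 -> 324
Final: pos=(7.053,12.708), heading=324, 4 segment(s) drawn

Segment lengths:
  seg 1: (0,0) -> (0,3), length = 3
  seg 2: (0,3) -> (7.053,12.708), length = 12
  seg 3: (7.053,12.708) -> (-3.527,-1.854), length = 18
  seg 4: (-3.527,-1.854) -> (7.053,12.708), length = 18
Total = 51

Answer: 51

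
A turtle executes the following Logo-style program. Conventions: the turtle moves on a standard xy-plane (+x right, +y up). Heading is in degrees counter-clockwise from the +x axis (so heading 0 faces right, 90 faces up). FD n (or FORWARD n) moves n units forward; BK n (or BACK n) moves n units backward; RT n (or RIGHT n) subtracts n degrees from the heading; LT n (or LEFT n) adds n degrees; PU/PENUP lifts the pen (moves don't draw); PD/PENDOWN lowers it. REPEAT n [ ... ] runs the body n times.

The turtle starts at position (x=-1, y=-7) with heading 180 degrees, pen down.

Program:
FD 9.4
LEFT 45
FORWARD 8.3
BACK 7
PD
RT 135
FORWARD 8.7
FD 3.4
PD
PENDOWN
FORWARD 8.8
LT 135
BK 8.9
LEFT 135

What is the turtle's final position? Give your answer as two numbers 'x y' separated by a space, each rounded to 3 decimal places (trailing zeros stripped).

Answer: -5.026 19.274

Derivation:
Executing turtle program step by step:
Start: pos=(-1,-7), heading=180, pen down
FD 9.4: (-1,-7) -> (-10.4,-7) [heading=180, draw]
LT 45: heading 180 -> 225
FD 8.3: (-10.4,-7) -> (-16.269,-12.869) [heading=225, draw]
BK 7: (-16.269,-12.869) -> (-11.319,-7.919) [heading=225, draw]
PD: pen down
RT 135: heading 225 -> 90
FD 8.7: (-11.319,-7.919) -> (-11.319,0.781) [heading=90, draw]
FD 3.4: (-11.319,0.781) -> (-11.319,4.181) [heading=90, draw]
PD: pen down
PD: pen down
FD 8.8: (-11.319,4.181) -> (-11.319,12.981) [heading=90, draw]
LT 135: heading 90 -> 225
BK 8.9: (-11.319,12.981) -> (-5.026,19.274) [heading=225, draw]
LT 135: heading 225 -> 0
Final: pos=(-5.026,19.274), heading=0, 7 segment(s) drawn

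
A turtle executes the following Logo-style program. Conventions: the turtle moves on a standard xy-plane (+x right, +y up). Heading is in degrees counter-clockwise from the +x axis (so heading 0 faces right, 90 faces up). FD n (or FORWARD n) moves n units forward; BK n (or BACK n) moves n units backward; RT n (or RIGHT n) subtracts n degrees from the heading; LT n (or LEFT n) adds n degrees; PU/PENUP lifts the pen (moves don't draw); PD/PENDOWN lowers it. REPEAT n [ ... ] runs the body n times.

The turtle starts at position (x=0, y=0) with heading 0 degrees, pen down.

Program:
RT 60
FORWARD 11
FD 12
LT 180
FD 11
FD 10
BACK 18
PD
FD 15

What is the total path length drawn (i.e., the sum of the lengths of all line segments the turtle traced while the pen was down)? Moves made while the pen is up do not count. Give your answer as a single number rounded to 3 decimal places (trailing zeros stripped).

Answer: 77

Derivation:
Executing turtle program step by step:
Start: pos=(0,0), heading=0, pen down
RT 60: heading 0 -> 300
FD 11: (0,0) -> (5.5,-9.526) [heading=300, draw]
FD 12: (5.5,-9.526) -> (11.5,-19.919) [heading=300, draw]
LT 180: heading 300 -> 120
FD 11: (11.5,-19.919) -> (6,-10.392) [heading=120, draw]
FD 10: (6,-10.392) -> (1,-1.732) [heading=120, draw]
BK 18: (1,-1.732) -> (10,-17.321) [heading=120, draw]
PD: pen down
FD 15: (10,-17.321) -> (2.5,-4.33) [heading=120, draw]
Final: pos=(2.5,-4.33), heading=120, 6 segment(s) drawn

Segment lengths:
  seg 1: (0,0) -> (5.5,-9.526), length = 11
  seg 2: (5.5,-9.526) -> (11.5,-19.919), length = 12
  seg 3: (11.5,-19.919) -> (6,-10.392), length = 11
  seg 4: (6,-10.392) -> (1,-1.732), length = 10
  seg 5: (1,-1.732) -> (10,-17.321), length = 18
  seg 6: (10,-17.321) -> (2.5,-4.33), length = 15
Total = 77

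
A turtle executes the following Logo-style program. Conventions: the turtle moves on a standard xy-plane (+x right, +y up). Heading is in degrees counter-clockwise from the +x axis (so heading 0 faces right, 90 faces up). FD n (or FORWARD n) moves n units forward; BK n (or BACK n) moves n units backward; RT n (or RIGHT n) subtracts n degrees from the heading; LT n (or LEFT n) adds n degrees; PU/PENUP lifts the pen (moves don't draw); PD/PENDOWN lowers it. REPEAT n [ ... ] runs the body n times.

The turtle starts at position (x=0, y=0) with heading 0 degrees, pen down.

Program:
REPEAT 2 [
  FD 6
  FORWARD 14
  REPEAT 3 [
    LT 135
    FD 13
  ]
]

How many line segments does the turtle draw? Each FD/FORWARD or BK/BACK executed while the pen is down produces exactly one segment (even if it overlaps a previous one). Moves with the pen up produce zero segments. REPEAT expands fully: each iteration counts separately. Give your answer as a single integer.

Answer: 10

Derivation:
Executing turtle program step by step:
Start: pos=(0,0), heading=0, pen down
REPEAT 2 [
  -- iteration 1/2 --
  FD 6: (0,0) -> (6,0) [heading=0, draw]
  FD 14: (6,0) -> (20,0) [heading=0, draw]
  REPEAT 3 [
    -- iteration 1/3 --
    LT 135: heading 0 -> 135
    FD 13: (20,0) -> (10.808,9.192) [heading=135, draw]
    -- iteration 2/3 --
    LT 135: heading 135 -> 270
    FD 13: (10.808,9.192) -> (10.808,-3.808) [heading=270, draw]
    -- iteration 3/3 --
    LT 135: heading 270 -> 45
    FD 13: (10.808,-3.808) -> (20,5.385) [heading=45, draw]
  ]
  -- iteration 2/2 --
  FD 6: (20,5.385) -> (24.243,9.627) [heading=45, draw]
  FD 14: (24.243,9.627) -> (34.142,19.527) [heading=45, draw]
  REPEAT 3 [
    -- iteration 1/3 --
    LT 135: heading 45 -> 180
    FD 13: (34.142,19.527) -> (21.142,19.527) [heading=180, draw]
    -- iteration 2/3 --
    LT 135: heading 180 -> 315
    FD 13: (21.142,19.527) -> (30.335,10.335) [heading=315, draw]
    -- iteration 3/3 --
    LT 135: heading 315 -> 90
    FD 13: (30.335,10.335) -> (30.335,23.335) [heading=90, draw]
  ]
]
Final: pos=(30.335,23.335), heading=90, 10 segment(s) drawn
Segments drawn: 10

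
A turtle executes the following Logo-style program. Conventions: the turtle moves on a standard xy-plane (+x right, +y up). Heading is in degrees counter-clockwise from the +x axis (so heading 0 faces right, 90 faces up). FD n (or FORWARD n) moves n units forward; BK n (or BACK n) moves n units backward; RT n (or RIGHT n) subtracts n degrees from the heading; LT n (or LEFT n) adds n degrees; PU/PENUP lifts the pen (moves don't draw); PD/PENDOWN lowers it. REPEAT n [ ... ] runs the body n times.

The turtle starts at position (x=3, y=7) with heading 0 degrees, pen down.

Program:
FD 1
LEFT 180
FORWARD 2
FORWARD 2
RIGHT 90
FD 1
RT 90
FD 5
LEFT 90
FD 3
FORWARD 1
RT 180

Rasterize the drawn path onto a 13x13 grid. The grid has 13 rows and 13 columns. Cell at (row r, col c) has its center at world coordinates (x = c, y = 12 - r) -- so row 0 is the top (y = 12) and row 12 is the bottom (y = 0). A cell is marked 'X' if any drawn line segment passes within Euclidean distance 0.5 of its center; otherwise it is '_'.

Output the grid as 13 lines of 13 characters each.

Segment 0: (3,7) -> (4,7)
Segment 1: (4,7) -> (2,7)
Segment 2: (2,7) -> (0,7)
Segment 3: (0,7) -> (0,8)
Segment 4: (0,8) -> (5,8)
Segment 5: (5,8) -> (5,11)
Segment 6: (5,11) -> (5,12)

Answer: _____X_______
_____X_______
_____X_______
_____X_______
XXXXXX_______
XXXXX________
_____________
_____________
_____________
_____________
_____________
_____________
_____________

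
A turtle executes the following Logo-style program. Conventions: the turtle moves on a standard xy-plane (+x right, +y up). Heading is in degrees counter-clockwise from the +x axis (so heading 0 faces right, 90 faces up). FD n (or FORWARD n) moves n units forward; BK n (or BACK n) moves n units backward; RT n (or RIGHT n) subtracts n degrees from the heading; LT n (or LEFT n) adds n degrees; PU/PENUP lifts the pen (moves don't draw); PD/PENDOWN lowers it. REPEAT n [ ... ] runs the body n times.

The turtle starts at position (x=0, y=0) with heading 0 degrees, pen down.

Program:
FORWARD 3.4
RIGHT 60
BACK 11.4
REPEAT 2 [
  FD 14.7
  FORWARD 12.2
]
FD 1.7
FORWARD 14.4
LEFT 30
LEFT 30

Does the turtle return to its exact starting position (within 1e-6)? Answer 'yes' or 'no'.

Executing turtle program step by step:
Start: pos=(0,0), heading=0, pen down
FD 3.4: (0,0) -> (3.4,0) [heading=0, draw]
RT 60: heading 0 -> 300
BK 11.4: (3.4,0) -> (-2.3,9.873) [heading=300, draw]
REPEAT 2 [
  -- iteration 1/2 --
  FD 14.7: (-2.3,9.873) -> (5.05,-2.858) [heading=300, draw]
  FD 12.2: (5.05,-2.858) -> (11.15,-13.423) [heading=300, draw]
  -- iteration 2/2 --
  FD 14.7: (11.15,-13.423) -> (18.5,-26.154) [heading=300, draw]
  FD 12.2: (18.5,-26.154) -> (24.6,-36.719) [heading=300, draw]
]
FD 1.7: (24.6,-36.719) -> (25.45,-38.192) [heading=300, draw]
FD 14.4: (25.45,-38.192) -> (32.65,-50.662) [heading=300, draw]
LT 30: heading 300 -> 330
LT 30: heading 330 -> 0
Final: pos=(32.65,-50.662), heading=0, 8 segment(s) drawn

Start position: (0, 0)
Final position: (32.65, -50.662)
Distance = 60.272; >= 1e-6 -> NOT closed

Answer: no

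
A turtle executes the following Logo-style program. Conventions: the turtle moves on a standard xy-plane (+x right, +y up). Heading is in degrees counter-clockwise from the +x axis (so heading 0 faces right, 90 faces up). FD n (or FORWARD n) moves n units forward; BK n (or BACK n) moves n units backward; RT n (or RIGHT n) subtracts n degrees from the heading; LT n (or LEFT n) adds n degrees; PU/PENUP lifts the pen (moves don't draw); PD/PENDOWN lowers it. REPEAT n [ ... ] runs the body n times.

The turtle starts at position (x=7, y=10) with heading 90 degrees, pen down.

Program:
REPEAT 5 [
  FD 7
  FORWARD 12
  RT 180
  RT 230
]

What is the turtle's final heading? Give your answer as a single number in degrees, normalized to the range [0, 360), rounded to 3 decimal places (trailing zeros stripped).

Executing turtle program step by step:
Start: pos=(7,10), heading=90, pen down
REPEAT 5 [
  -- iteration 1/5 --
  FD 7: (7,10) -> (7,17) [heading=90, draw]
  FD 12: (7,17) -> (7,29) [heading=90, draw]
  RT 180: heading 90 -> 270
  RT 230: heading 270 -> 40
  -- iteration 2/5 --
  FD 7: (7,29) -> (12.362,33.5) [heading=40, draw]
  FD 12: (12.362,33.5) -> (21.555,41.213) [heading=40, draw]
  RT 180: heading 40 -> 220
  RT 230: heading 220 -> 350
  -- iteration 3/5 --
  FD 7: (21.555,41.213) -> (28.448,39.997) [heading=350, draw]
  FD 12: (28.448,39.997) -> (40.266,37.914) [heading=350, draw]
  RT 180: heading 350 -> 170
  RT 230: heading 170 -> 300
  -- iteration 4/5 --
  FD 7: (40.266,37.914) -> (43.766,31.851) [heading=300, draw]
  FD 12: (43.766,31.851) -> (49.766,21.459) [heading=300, draw]
  RT 180: heading 300 -> 120
  RT 230: heading 120 -> 250
  -- iteration 5/5 --
  FD 7: (49.766,21.459) -> (47.372,14.881) [heading=250, draw]
  FD 12: (47.372,14.881) -> (43.268,3.605) [heading=250, draw]
  RT 180: heading 250 -> 70
  RT 230: heading 70 -> 200
]
Final: pos=(43.268,3.605), heading=200, 10 segment(s) drawn

Answer: 200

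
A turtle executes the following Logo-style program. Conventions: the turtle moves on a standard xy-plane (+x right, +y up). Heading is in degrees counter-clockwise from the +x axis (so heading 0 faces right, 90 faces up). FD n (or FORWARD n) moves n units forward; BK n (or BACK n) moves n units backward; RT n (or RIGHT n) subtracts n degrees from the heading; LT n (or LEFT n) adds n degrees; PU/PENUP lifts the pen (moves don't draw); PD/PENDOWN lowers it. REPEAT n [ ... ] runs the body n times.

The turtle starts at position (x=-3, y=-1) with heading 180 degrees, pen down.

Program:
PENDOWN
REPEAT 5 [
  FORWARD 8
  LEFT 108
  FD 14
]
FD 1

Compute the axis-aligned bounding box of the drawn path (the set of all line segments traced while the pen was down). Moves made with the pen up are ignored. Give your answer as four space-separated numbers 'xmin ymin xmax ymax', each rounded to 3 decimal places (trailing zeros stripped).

Answer: -11 -21.923 13.597 3.939

Derivation:
Executing turtle program step by step:
Start: pos=(-3,-1), heading=180, pen down
PD: pen down
REPEAT 5 [
  -- iteration 1/5 --
  FD 8: (-3,-1) -> (-11,-1) [heading=180, draw]
  LT 108: heading 180 -> 288
  FD 14: (-11,-1) -> (-6.674,-14.315) [heading=288, draw]
  -- iteration 2/5 --
  FD 8: (-6.674,-14.315) -> (-4.202,-21.923) [heading=288, draw]
  LT 108: heading 288 -> 36
  FD 14: (-4.202,-21.923) -> (7.125,-13.694) [heading=36, draw]
  -- iteration 3/5 --
  FD 8: (7.125,-13.694) -> (13.597,-8.992) [heading=36, draw]
  LT 108: heading 36 -> 144
  FD 14: (13.597,-8.992) -> (2.271,-0.763) [heading=144, draw]
  -- iteration 4/5 --
  FD 8: (2.271,-0.763) -> (-4.202,3.939) [heading=144, draw]
  LT 108: heading 144 -> 252
  FD 14: (-4.202,3.939) -> (-8.528,-9.375) [heading=252, draw]
  -- iteration 5/5 --
  FD 8: (-8.528,-9.375) -> (-11,-16.984) [heading=252, draw]
  LT 108: heading 252 -> 0
  FD 14: (-11,-16.984) -> (3,-16.984) [heading=0, draw]
]
FD 1: (3,-16.984) -> (4,-16.984) [heading=0, draw]
Final: pos=(4,-16.984), heading=0, 11 segment(s) drawn

Segment endpoints: x in {-11, -11, -8.528, -6.674, -4.202, -4.202, -3, 2.271, 3, 4, 7.125, 13.597}, y in {-21.923, -16.984, -16.984, -14.315, -13.694, -9.375, -8.992, -1, -1, -0.763, 3.939}
xmin=-11, ymin=-21.923, xmax=13.597, ymax=3.939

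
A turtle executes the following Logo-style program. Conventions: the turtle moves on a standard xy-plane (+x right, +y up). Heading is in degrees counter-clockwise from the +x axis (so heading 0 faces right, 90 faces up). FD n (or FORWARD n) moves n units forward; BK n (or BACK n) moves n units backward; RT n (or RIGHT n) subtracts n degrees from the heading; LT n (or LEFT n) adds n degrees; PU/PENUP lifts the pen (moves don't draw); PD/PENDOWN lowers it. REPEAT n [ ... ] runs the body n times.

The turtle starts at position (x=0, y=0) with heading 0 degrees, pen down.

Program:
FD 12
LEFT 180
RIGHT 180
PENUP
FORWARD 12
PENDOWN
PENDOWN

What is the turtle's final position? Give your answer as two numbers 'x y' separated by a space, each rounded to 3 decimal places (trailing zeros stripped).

Answer: 24 0

Derivation:
Executing turtle program step by step:
Start: pos=(0,0), heading=0, pen down
FD 12: (0,0) -> (12,0) [heading=0, draw]
LT 180: heading 0 -> 180
RT 180: heading 180 -> 0
PU: pen up
FD 12: (12,0) -> (24,0) [heading=0, move]
PD: pen down
PD: pen down
Final: pos=(24,0), heading=0, 1 segment(s) drawn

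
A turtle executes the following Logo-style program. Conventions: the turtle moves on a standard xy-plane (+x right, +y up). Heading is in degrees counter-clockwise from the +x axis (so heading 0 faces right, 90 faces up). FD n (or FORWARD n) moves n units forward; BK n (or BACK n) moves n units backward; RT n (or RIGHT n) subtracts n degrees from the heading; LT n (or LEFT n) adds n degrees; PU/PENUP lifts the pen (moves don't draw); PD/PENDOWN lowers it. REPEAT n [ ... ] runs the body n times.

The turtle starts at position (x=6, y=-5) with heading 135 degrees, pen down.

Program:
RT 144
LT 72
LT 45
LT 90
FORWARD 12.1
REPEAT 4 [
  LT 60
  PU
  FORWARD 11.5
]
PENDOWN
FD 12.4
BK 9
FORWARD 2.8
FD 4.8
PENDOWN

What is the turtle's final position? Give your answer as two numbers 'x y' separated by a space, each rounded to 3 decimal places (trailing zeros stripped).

Answer: 16.263 -2.121

Derivation:
Executing turtle program step by step:
Start: pos=(6,-5), heading=135, pen down
RT 144: heading 135 -> 351
LT 72: heading 351 -> 63
LT 45: heading 63 -> 108
LT 90: heading 108 -> 198
FD 12.1: (6,-5) -> (-5.508,-8.739) [heading=198, draw]
REPEAT 4 [
  -- iteration 1/4 --
  LT 60: heading 198 -> 258
  PU: pen up
  FD 11.5: (-5.508,-8.739) -> (-7.899,-19.988) [heading=258, move]
  -- iteration 2/4 --
  LT 60: heading 258 -> 318
  PU: pen up
  FD 11.5: (-7.899,-19.988) -> (0.647,-27.683) [heading=318, move]
  -- iteration 3/4 --
  LT 60: heading 318 -> 18
  PU: pen up
  FD 11.5: (0.647,-27.683) -> (11.585,-24.129) [heading=18, move]
  -- iteration 4/4 --
  LT 60: heading 18 -> 78
  PU: pen up
  FD 11.5: (11.585,-24.129) -> (13.976,-12.88) [heading=78, move]
]
PD: pen down
FD 12.4: (13.976,-12.88) -> (16.554,-0.751) [heading=78, draw]
BK 9: (16.554,-0.751) -> (14.682,-9.555) [heading=78, draw]
FD 2.8: (14.682,-9.555) -> (15.265,-6.816) [heading=78, draw]
FD 4.8: (15.265,-6.816) -> (16.263,-2.121) [heading=78, draw]
PD: pen down
Final: pos=(16.263,-2.121), heading=78, 5 segment(s) drawn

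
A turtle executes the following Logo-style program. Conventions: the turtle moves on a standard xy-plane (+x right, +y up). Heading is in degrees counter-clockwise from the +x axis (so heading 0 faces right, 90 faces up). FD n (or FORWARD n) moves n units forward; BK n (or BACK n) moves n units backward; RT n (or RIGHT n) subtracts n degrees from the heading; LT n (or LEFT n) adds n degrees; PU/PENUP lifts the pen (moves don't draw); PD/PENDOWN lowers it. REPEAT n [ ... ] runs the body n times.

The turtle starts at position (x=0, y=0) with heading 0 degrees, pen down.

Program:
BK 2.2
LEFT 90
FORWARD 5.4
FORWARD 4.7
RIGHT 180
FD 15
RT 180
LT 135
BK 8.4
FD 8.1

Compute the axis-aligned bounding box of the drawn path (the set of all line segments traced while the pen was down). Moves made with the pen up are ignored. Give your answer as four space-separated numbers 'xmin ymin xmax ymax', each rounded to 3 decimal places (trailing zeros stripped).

Answer: -2.2 -4.9 3.74 10.1

Derivation:
Executing turtle program step by step:
Start: pos=(0,0), heading=0, pen down
BK 2.2: (0,0) -> (-2.2,0) [heading=0, draw]
LT 90: heading 0 -> 90
FD 5.4: (-2.2,0) -> (-2.2,5.4) [heading=90, draw]
FD 4.7: (-2.2,5.4) -> (-2.2,10.1) [heading=90, draw]
RT 180: heading 90 -> 270
FD 15: (-2.2,10.1) -> (-2.2,-4.9) [heading=270, draw]
RT 180: heading 270 -> 90
LT 135: heading 90 -> 225
BK 8.4: (-2.2,-4.9) -> (3.74,1.04) [heading=225, draw]
FD 8.1: (3.74,1.04) -> (-1.988,-4.688) [heading=225, draw]
Final: pos=(-1.988,-4.688), heading=225, 6 segment(s) drawn

Segment endpoints: x in {-2.2, -2.2, -2.2, -2.2, -1.988, 0, 3.74}, y in {-4.9, -4.688, 0, 1.04, 5.4, 10.1}
xmin=-2.2, ymin=-4.9, xmax=3.74, ymax=10.1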